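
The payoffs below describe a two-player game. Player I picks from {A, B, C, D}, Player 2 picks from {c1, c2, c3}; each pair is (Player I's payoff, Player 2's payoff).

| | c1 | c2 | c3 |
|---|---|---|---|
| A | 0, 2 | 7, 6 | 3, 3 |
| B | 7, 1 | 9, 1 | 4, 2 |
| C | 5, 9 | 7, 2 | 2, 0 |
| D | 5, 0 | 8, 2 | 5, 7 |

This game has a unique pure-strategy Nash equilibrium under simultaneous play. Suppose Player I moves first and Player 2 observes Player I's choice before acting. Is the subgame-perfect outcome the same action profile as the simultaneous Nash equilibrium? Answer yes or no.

Player 2 best-responds to each possible Player I move:
- A: Player 2 compares 2, 6, 3 and picks c2; Player I would get 7.
- B: Player 2 compares 1, 1, 2 and picks c3; Player I would get 4.
- C: Player 2 compares 9, 2, 0 and picks c1; Player I would get 5.
- D: Player 2 compares 0, 2, 7 and picks c3; Player I would get 5.
Maximizing over 7, 4, 5, 5, Player I chooses A. Subgame-perfect outcome: (A, c2) with payoffs (7, 6).
Under simultaneous play:
Player I's best replies: c1→B; c2→B; c3→D.
Player 2's best replies: A→c2; B→c3; C→c1; D→c3.
Only (D, c3) has each player best-responding; Nash payoffs (5, 7).
Sequential outcome (A, c2) differs from the Nash profile (D, c3).

no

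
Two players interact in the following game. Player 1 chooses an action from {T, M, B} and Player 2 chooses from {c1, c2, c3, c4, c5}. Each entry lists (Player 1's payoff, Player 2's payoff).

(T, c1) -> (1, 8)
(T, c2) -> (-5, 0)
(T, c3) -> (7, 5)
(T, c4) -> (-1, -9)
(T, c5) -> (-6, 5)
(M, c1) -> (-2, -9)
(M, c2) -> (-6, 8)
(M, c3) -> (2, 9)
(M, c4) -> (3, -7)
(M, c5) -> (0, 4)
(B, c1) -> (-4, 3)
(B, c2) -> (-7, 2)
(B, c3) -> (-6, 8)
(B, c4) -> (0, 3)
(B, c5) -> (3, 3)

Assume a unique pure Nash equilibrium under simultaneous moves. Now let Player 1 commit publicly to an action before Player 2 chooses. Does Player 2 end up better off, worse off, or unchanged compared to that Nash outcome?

better off

Player 2 best-responds to each possible Player 1 move:
- T → Player 2 plays c1 (best of 8, 0, 5, -9, 5); Player 1 gets 1.
- M → Player 2 plays c3 (best of -9, 8, 9, -7, 4); Player 1 gets 2.
- B → Player 2 plays c3 (best of 3, 2, 8, 3, 3); Player 1 gets -6.
Player 1's induced payoffs are 1, 2, -6, so Player 1 commits to M. Subgame-perfect outcome: (M, c3) with payoffs (2, 9).
For the simultaneous game, intersect best replies.
Player 1's best replies: c1→T; c2→T; c3→T; c4→M; c5→B.
Player 2's best replies: T→c1; M→c3; B→c3.
Only (T, c1) has each player best-responding; Nash payoffs (1, 8).
Player 2 earns 9 sequentially versus 8 at the Nash outcome: better off.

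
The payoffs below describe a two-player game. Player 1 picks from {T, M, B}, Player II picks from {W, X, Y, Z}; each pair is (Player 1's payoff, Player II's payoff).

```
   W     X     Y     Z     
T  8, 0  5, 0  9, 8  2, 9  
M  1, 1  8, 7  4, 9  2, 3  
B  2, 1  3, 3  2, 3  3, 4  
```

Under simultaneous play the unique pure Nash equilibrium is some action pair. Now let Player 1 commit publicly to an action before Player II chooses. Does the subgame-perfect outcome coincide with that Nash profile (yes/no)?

no

Player II best-responds to each possible Player 1 move:
- T → Player II plays Z (best of 0, 0, 8, 9); Player 1 gets 2.
- M → Player II plays Y (best of 1, 7, 9, 3); Player 1 gets 4.
- B → Player II plays Z (best of 1, 3, 3, 4); Player 1 gets 3.
Among 2, 4, 3, the best is 4 at M. Subgame-perfect outcome: (M, Y) with payoffs (4, 9).
Now find the simultaneous Nash equilibrium.
Player 1's best replies: W→T; X→M; Y→T; Z→B.
Player II's best replies: T→Z; M→Y; B→Z.
The unique mutual best reply is (B, Z), giving (3, 4).
Sequential outcome (M, Y) differs from the Nash profile (B, Z).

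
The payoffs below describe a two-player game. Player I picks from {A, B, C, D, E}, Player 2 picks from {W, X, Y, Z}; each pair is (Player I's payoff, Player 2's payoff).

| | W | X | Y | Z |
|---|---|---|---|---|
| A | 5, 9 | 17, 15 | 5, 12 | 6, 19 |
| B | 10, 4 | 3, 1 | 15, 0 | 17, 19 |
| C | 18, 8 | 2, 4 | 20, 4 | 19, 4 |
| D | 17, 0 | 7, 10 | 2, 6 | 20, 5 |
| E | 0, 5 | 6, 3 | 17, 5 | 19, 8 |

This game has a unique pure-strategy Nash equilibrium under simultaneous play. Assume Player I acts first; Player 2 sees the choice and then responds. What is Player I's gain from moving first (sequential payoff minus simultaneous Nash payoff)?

1

Player 2 best-responds to each possible Player I move:
- A: Player 2 compares 9, 15, 12, 19 and picks Z; Player I would get 6.
- B: Player 2 compares 4, 1, 0, 19 and picks Z; Player I would get 17.
- C: Player 2 compares 8, 4, 4, 4 and picks W; Player I would get 18.
- D: Player 2 compares 0, 10, 6, 5 and picks X; Player I would get 7.
- E: Player 2 compares 5, 3, 5, 8 and picks Z; Player I would get 19.
Among 6, 17, 18, 7, 19, the best is 19 at E. Subgame-perfect outcome: (E, Z) with payoffs (19, 8).
For the simultaneous game, intersect best replies.
Player I's best replies: W→C; X→A; Y→C; Z→D.
Player 2's best replies: A→Z; B→Z; C→W; D→X; E→Z.
The unique mutual best reply is (C, W), giving (18, 8).
Player I's commitment gain: 19 − 18 = 1.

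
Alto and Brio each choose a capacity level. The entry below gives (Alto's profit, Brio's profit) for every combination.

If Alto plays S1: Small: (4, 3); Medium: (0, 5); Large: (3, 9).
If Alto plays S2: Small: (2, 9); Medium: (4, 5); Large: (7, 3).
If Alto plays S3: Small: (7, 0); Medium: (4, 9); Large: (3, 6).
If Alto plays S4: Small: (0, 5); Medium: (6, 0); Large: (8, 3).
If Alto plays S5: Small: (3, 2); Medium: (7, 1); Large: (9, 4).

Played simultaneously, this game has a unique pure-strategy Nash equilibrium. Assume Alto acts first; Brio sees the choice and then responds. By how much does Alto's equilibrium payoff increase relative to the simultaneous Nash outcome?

Brio best-responds to each possible Alto move:
- S1 → Brio plays Large (best of 3, 5, 9); Alto gets 3.
- S2 → Brio plays Small (best of 9, 5, 3); Alto gets 2.
- S3 → Brio plays Medium (best of 0, 9, 6); Alto gets 4.
- S4 → Brio plays Small (best of 5, 0, 3); Alto gets 0.
- S5 → Brio plays Large (best of 2, 1, 4); Alto gets 9.
Among 3, 2, 4, 0, 9, the best is 9 at S5. Subgame-perfect outcome: (S5, Large) with payoffs (9, 4).
For the simultaneous game, intersect best replies.
Alto's best replies: Small→S3; Medium→S5; Large→S5.
Brio's best replies: S1→Large; S2→Small; S3→Medium; S4→Small; S5→Large.
The unique mutual best reply is (S5, Large), giving (9, 4).
Alto's commitment gain: 9 − 9 = 0.

0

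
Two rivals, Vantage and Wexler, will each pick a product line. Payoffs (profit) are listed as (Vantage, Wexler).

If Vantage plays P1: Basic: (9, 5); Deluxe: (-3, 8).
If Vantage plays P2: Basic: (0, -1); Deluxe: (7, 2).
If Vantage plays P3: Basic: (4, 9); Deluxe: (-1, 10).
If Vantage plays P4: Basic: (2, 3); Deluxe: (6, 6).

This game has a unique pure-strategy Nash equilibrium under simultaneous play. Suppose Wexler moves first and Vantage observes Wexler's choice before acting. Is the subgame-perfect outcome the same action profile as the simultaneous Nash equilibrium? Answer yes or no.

Solve by backward induction (Wexler leads).
- Basic: Vantage compares 9, 0, 4, 2 and picks P1; Wexler would get 5.
- Deluxe: Vantage compares -3, 7, -1, 6 and picks P2; Wexler would get 2.
Wexler's induced payoffs are 5, 2, so Wexler commits to Basic. Subgame-perfect outcome: (P1, Basic) with payoffs (9, 5).
Under simultaneous play:
Vantage's best replies: Basic→P1; Deluxe→P2.
Wexler's best replies: P1→Deluxe; P2→Deluxe; P3→Deluxe; P4→Deluxe.
The unique mutual best reply is (P2, Deluxe), giving (7, 2).
Sequential outcome (P1, Basic) differs from the Nash profile (P2, Deluxe).

no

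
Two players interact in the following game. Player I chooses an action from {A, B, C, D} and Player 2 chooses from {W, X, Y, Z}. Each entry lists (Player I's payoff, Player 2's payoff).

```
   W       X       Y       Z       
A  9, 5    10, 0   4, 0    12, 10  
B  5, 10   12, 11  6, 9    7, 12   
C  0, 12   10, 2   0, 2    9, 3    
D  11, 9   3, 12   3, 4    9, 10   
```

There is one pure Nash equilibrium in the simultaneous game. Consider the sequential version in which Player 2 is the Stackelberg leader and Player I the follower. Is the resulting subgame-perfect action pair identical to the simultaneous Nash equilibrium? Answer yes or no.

Work backward from Player I's decision.
- W → Player I plays D (best of 9, 5, 0, 11); Player 2 gets 9.
- X → Player I plays B (best of 10, 12, 10, 3); Player 2 gets 11.
- Y → Player I plays B (best of 4, 6, 0, 3); Player 2 gets 9.
- Z → Player I plays A (best of 12, 7, 9, 9); Player 2 gets 10.
Maximizing over 9, 11, 9, 10, Player 2 chooses X. Subgame-perfect outcome: (B, X) with payoffs (12, 11).
Under simultaneous play:
Player I's best replies: W→D; X→B; Y→B; Z→A.
Player 2's best replies: A→Z; B→Z; C→W; D→X.
The unique mutual best reply is (A, Z), giving (12, 10).
Sequential outcome (B, X) differs from the Nash profile (A, Z).

no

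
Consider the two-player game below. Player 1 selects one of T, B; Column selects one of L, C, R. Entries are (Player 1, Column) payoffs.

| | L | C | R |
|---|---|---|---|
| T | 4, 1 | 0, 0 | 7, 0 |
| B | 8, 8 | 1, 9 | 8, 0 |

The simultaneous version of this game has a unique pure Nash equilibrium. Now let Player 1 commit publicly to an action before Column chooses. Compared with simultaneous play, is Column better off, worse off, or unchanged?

Backward induction with Player 1 moving first.
- T: Column compares 1, 0, 0 and picks L; Player 1 would get 4.
- B: Column compares 8, 9, 0 and picks C; Player 1 would get 1.
Player 1's induced payoffs are 4, 1, so Player 1 commits to T. Subgame-perfect outcome: (T, L) with payoffs (4, 1).
Under simultaneous play:
Player 1's best replies: L→B; C→B; R→B.
Column's best replies: T→L; B→C.
The unique mutual best reply is (B, C), giving (1, 9).
Column earns 1 sequentially versus 9 at the Nash outcome: worse off.

worse off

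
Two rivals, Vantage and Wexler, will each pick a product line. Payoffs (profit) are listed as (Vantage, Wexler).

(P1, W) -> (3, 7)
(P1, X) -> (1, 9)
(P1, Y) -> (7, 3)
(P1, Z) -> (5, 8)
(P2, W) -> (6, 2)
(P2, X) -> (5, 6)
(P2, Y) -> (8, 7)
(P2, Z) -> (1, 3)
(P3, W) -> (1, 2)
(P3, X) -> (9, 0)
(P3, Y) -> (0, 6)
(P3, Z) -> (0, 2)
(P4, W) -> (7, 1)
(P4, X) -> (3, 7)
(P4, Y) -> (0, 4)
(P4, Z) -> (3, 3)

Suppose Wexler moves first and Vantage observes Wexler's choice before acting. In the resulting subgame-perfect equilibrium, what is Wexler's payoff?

8

Solve by backward induction (Wexler leads).
- W → Vantage plays P4 (best of 3, 6, 1, 7); Wexler gets 1.
- X → Vantage plays P3 (best of 1, 5, 9, 3); Wexler gets 0.
- Y → Vantage plays P2 (best of 7, 8, 0, 0); Wexler gets 7.
- Z → Vantage plays P1 (best of 5, 1, 0, 3); Wexler gets 8.
Wexler's induced payoffs are 1, 0, 7, 8, so Wexler commits to Z. Subgame-perfect outcome: (P1, Z) with payoffs (5, 8).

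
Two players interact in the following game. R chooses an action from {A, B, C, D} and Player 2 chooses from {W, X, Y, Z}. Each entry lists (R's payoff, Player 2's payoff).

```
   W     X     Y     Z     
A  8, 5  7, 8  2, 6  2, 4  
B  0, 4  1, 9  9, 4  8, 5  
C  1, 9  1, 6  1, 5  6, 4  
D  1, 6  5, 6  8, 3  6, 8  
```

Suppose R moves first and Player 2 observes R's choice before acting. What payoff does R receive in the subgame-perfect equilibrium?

7

Player 2 best-responds to each possible R move:
- A → Player 2 plays X (best of 5, 8, 6, 4); R gets 7.
- B → Player 2 plays X (best of 4, 9, 4, 5); R gets 1.
- C → Player 2 plays W (best of 9, 6, 5, 4); R gets 1.
- D → Player 2 plays Z (best of 6, 6, 3, 8); R gets 6.
Maximizing over 7, 1, 1, 6, R chooses A. Subgame-perfect outcome: (A, X) with payoffs (7, 8).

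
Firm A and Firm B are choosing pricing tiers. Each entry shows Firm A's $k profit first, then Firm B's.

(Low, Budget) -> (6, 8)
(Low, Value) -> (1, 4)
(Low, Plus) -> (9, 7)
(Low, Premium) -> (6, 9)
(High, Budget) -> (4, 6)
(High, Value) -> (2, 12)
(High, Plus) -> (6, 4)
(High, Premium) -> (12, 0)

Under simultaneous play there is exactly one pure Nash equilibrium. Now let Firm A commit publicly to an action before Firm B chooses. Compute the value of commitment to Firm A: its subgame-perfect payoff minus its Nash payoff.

Firm B best-responds to each possible Firm A move:
- Low → Firm B plays Premium (best of 8, 4, 7, 9); Firm A gets 6.
- High → Firm B plays Value (best of 6, 12, 4, 0); Firm A gets 2.
Firm A's induced payoffs are 6, 2, so Firm A commits to Low. Subgame-perfect outcome: (Low, Premium) with payoffs (6, 9).
Under simultaneous play:
Firm A's best replies: Budget→Low; Value→High; Plus→Low; Premium→High.
Firm B's best replies: Low→Premium; High→Value.
The unique mutual best reply is (High, Value), giving (2, 12).
Firm A's commitment gain: 6 − 2 = 4.

4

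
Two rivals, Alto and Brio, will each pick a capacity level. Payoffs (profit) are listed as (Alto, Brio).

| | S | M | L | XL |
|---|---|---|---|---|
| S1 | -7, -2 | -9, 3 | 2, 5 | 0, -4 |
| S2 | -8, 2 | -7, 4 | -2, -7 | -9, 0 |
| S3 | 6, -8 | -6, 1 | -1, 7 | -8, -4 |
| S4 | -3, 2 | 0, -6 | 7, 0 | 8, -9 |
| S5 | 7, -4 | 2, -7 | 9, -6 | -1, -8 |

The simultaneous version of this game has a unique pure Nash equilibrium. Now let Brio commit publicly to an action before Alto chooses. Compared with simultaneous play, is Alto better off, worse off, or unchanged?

Backward induction with Brio moving first.
- S: Alto compares -7, -8, 6, -3, 7 and picks S5; Brio would get -4.
- M: Alto compares -9, -7, -6, 0, 2 and picks S5; Brio would get -7.
- L: Alto compares 2, -2, -1, 7, 9 and picks S5; Brio would get -6.
- XL: Alto compares 0, -9, -8, 8, -1 and picks S4; Brio would get -9.
Maximizing over -4, -7, -6, -9, Brio chooses S. Subgame-perfect outcome: (S5, S) with payoffs (7, -4).
Now find the simultaneous Nash equilibrium.
Alto's best replies: S→S5; M→S5; L→S5; XL→S4.
Brio's best replies: S1→L; S2→M; S3→L; S4→S; S5→S.
Only (S5, S) has each player best-responding; Nash payoffs (7, -4).
Alto earns 7 sequentially versus 7 at the Nash outcome: unchanged.

unchanged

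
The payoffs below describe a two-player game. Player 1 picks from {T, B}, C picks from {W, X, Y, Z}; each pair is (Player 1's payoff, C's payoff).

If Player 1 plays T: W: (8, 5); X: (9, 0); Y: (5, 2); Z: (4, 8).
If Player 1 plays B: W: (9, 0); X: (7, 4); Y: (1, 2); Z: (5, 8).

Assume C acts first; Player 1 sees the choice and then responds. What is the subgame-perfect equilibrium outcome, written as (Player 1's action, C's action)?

(B, Z)

Solve by backward induction (C leads).
- W → Player 1 plays B (best of 8, 9); C gets 0.
- X → Player 1 plays T (best of 9, 7); C gets 0.
- Y → Player 1 plays T (best of 5, 1); C gets 2.
- Z → Player 1 plays B (best of 4, 5); C gets 8.
Maximizing over 0, 0, 2, 8, C chooses Z. Subgame-perfect outcome: (B, Z) with payoffs (5, 8).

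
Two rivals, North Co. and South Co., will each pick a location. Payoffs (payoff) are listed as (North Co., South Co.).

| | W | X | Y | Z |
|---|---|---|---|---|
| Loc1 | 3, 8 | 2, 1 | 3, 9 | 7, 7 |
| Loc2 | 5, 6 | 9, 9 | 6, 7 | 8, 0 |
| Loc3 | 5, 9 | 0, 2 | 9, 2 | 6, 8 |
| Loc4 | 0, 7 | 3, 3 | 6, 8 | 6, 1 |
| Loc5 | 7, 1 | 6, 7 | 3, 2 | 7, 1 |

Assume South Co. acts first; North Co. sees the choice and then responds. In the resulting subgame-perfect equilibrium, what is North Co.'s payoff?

North Co. best-responds to each possible South Co. move:
- W: BR = Loc5, leader payoff 1.
- X: BR = Loc2, leader payoff 9.
- Y: BR = Loc3, leader payoff 2.
- Z: BR = Loc2, leader payoff 0.
Among 1, 9, 2, 0, the best is 9 at X. Subgame-perfect outcome: (Loc2, X) with payoffs (9, 9).

9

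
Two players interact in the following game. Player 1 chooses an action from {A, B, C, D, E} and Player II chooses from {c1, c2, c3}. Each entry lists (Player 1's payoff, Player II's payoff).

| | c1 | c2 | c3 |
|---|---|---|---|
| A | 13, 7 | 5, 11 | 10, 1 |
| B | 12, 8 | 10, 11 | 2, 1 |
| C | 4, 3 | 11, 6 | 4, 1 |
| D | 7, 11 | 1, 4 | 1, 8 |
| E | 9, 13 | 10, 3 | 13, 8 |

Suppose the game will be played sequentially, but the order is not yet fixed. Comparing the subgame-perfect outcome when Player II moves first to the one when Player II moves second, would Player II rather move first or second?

If Player 1 leads: Player II's best replies are A→c2, B→c2, C→c2, D→c1, E→c1; Player 1's induced payoffs 5, 10, 11, 7, 9; outcome (C, c2), payoffs (11, 6).
If Player II leads: Player 1's best replies are c1→A, c2→C, c3→E; Player II's induced payoffs 7, 6, 8; outcome (E, c3), payoffs (13, 8).
Player II gets 8 moving first and 6 moving second, so Player II prefers to move first.

first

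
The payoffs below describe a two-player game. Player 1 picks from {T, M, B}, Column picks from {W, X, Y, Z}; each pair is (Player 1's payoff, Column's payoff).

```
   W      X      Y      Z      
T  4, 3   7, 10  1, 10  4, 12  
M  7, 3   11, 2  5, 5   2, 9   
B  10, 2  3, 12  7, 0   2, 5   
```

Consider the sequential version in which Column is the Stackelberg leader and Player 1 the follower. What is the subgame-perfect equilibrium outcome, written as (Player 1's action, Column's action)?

Work backward from Player 1's decision.
- W: Player 1 compares 4, 7, 10 and picks B; Column would get 2.
- X: Player 1 compares 7, 11, 3 and picks M; Column would get 2.
- Y: Player 1 compares 1, 5, 7 and picks B; Column would get 0.
- Z: Player 1 compares 4, 2, 2 and picks T; Column would get 12.
Maximizing over 2, 2, 0, 12, Column chooses Z. Subgame-perfect outcome: (T, Z) with payoffs (4, 12).

(T, Z)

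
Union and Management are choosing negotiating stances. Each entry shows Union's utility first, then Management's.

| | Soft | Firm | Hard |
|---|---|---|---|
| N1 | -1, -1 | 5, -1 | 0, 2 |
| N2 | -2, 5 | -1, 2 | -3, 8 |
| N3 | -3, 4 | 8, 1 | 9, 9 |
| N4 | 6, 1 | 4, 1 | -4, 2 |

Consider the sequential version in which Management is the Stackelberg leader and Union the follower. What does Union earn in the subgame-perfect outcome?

9

Backward induction with Management moving first.
- Soft: BR = N4, leader payoff 1.
- Firm: BR = N3, leader payoff 1.
- Hard: BR = N3, leader payoff 9.
Management's induced payoffs are 1, 1, 9, so Management commits to Hard. Subgame-perfect outcome: (N3, Hard) with payoffs (9, 9).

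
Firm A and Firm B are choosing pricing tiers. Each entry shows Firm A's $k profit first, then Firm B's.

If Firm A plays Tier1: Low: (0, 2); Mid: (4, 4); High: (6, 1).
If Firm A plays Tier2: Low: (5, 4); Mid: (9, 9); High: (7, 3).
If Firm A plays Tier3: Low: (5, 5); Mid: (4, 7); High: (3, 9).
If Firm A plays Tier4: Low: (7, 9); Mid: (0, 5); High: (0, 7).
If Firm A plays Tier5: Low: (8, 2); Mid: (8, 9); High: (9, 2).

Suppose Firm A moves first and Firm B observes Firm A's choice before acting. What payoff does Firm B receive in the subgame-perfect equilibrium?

9

Backward induction with Firm A moving first.
- Tier1: BR = Mid, leader payoff 4.
- Tier2: BR = Mid, leader payoff 9.
- Tier3: BR = High, leader payoff 3.
- Tier4: BR = Low, leader payoff 7.
- Tier5: BR = Mid, leader payoff 8.
Maximizing over 4, 9, 3, 7, 8, Firm A chooses Tier2. Subgame-perfect outcome: (Tier2, Mid) with payoffs (9, 9).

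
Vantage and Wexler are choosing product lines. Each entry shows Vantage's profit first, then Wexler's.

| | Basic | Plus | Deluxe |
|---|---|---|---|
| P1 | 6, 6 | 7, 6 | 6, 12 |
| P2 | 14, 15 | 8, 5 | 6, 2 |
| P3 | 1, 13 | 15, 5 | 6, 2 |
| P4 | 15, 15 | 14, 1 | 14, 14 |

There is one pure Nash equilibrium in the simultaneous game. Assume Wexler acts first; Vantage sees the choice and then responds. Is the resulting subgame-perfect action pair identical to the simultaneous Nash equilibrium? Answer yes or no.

yes

Solve by backward induction (Wexler leads).
- Basic: BR = P4, leader payoff 15.
- Plus: BR = P3, leader payoff 5.
- Deluxe: BR = P4, leader payoff 14.
Wexler's induced payoffs are 15, 5, 14, so Wexler commits to Basic. Subgame-perfect outcome: (P4, Basic) with payoffs (15, 15).
Under simultaneous play:
Vantage's best replies: Basic→P4; Plus→P3; Deluxe→P4.
Wexler's best replies: P1→Deluxe; P2→Basic; P3→Basic; P4→Basic.
The unique mutual best reply is (P4, Basic), giving (15, 15).
Sequential outcome (P4, Basic) coincides with the Nash profile (P4, Basic).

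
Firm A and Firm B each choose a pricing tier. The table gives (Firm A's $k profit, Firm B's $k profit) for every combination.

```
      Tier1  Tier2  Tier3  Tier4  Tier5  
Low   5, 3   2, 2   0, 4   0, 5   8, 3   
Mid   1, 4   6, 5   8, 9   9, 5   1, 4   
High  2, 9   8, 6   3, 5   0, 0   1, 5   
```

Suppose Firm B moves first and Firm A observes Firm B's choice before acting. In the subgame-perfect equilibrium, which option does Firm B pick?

Firm A best-responds to each possible Firm B move:
- Tier1: Firm A compares 5, 1, 2 and picks Low; Firm B would get 3.
- Tier2: Firm A compares 2, 6, 8 and picks High; Firm B would get 6.
- Tier3: Firm A compares 0, 8, 3 and picks Mid; Firm B would get 9.
- Tier4: Firm A compares 0, 9, 0 and picks Mid; Firm B would get 5.
- Tier5: Firm A compares 8, 1, 1 and picks Low; Firm B would get 3.
Among 3, 6, 9, 5, 3, the best is 9 at Tier3. Subgame-perfect outcome: (Mid, Tier3) with payoffs (8, 9).

Tier3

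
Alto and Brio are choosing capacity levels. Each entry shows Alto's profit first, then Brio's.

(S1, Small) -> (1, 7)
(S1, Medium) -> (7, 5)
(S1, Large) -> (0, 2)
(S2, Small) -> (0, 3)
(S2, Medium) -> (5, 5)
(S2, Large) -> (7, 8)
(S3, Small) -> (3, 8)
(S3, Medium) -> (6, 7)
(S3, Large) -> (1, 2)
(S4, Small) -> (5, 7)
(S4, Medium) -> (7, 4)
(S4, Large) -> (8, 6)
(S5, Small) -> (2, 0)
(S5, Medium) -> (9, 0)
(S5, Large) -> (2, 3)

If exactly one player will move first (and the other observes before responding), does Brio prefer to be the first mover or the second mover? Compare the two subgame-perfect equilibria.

second

If Alto leads: Brio's best replies are S1→Small, S2→Large, S3→Small, S4→Small, S5→Large; Alto's induced payoffs 1, 7, 3, 5, 2; outcome (S2, Large), payoffs (7, 8).
If Brio leads: Alto's best replies are Small→S4, Medium→S5, Large→S4; Brio's induced payoffs 7, 0, 6; outcome (S4, Small), payoffs (5, 7).
Brio gets 7 moving first and 8 moving second, so Brio prefers to move second.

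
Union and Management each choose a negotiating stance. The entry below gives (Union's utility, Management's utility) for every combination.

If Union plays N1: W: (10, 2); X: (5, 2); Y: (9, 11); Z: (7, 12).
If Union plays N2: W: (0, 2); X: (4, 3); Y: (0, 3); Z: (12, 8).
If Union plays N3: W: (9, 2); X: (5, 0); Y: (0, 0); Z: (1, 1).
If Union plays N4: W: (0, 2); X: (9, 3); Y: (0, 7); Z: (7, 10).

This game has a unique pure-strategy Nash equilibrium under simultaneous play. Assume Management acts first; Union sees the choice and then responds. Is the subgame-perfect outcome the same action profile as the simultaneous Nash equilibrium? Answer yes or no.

no

Solve by backward induction (Management leads).
- W → Union plays N1 (best of 10, 0, 9, 0); Management gets 2.
- X → Union plays N4 (best of 5, 4, 5, 9); Management gets 3.
- Y → Union plays N1 (best of 9, 0, 0, 0); Management gets 11.
- Z → Union plays N2 (best of 7, 12, 1, 7); Management gets 8.
Maximizing over 2, 3, 11, 8, Management chooses Y. Subgame-perfect outcome: (N1, Y) with payoffs (9, 11).
Under simultaneous play:
Union's best replies: W→N1; X→N4; Y→N1; Z→N2.
Management's best replies: N1→Z; N2→Z; N3→W; N4→Z.
The unique mutual best reply is (N2, Z), giving (12, 8).
Sequential outcome (N1, Y) differs from the Nash profile (N2, Z).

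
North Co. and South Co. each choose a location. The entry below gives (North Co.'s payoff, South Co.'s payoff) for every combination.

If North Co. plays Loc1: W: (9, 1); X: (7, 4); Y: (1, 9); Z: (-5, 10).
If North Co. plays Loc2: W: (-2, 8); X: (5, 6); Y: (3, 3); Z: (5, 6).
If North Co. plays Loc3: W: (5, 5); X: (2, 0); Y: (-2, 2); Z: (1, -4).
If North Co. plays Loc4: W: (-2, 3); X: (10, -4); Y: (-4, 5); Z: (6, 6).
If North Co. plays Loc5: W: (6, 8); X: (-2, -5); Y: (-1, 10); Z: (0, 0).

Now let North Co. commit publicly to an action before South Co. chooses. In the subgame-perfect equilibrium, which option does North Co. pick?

Loc4

South Co. best-responds to each possible North Co. move:
- Loc1 → South Co. plays Z (best of 1, 4, 9, 10); North Co. gets -5.
- Loc2 → South Co. plays W (best of 8, 6, 3, 6); North Co. gets -2.
- Loc3 → South Co. plays W (best of 5, 0, 2, -4); North Co. gets 5.
- Loc4 → South Co. plays Z (best of 3, -4, 5, 6); North Co. gets 6.
- Loc5 → South Co. plays Y (best of 8, -5, 10, 0); North Co. gets -1.
North Co.'s induced payoffs are -5, -2, 5, 6, -1, so North Co. commits to Loc4. Subgame-perfect outcome: (Loc4, Z) with payoffs (6, 6).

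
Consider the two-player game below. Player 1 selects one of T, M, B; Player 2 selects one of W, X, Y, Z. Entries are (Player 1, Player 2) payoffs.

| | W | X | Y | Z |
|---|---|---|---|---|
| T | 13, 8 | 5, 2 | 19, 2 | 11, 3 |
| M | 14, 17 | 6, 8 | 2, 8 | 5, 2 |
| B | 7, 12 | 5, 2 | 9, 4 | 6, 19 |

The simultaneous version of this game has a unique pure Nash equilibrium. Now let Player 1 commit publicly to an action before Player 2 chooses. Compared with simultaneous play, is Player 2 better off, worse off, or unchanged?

Player 2 best-responds to each possible Player 1 move:
- T: Player 2 compares 8, 2, 2, 3 and picks W; Player 1 would get 13.
- M: Player 2 compares 17, 8, 8, 2 and picks W; Player 1 would get 14.
- B: Player 2 compares 12, 2, 4, 19 and picks Z; Player 1 would get 6.
Player 1's induced payoffs are 13, 14, 6, so Player 1 commits to M. Subgame-perfect outcome: (M, W) with payoffs (14, 17).
For the simultaneous game, intersect best replies.
Player 1's best replies: W→M; X→M; Y→T; Z→T.
Player 2's best replies: T→W; M→W; B→Z.
The unique mutual best reply is (M, W), giving (14, 17).
Player 2 earns 17 sequentially versus 17 at the Nash outcome: unchanged.

unchanged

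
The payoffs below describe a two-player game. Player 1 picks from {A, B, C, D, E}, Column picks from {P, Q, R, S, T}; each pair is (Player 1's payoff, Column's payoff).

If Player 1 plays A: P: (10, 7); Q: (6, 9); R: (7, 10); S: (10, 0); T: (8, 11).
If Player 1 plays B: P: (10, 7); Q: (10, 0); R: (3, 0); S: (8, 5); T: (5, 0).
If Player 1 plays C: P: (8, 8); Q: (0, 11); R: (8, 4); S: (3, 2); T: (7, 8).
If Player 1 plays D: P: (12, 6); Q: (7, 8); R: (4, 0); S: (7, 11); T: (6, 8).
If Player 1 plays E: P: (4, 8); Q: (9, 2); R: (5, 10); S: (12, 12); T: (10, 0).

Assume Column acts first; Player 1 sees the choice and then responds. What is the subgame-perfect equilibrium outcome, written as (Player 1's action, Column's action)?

Player 1 best-responds to each possible Column move:
- P → Player 1 plays D (best of 10, 10, 8, 12, 4); Column gets 6.
- Q → Player 1 plays B (best of 6, 10, 0, 7, 9); Column gets 0.
- R → Player 1 plays C (best of 7, 3, 8, 4, 5); Column gets 4.
- S → Player 1 plays E (best of 10, 8, 3, 7, 12); Column gets 12.
- T → Player 1 plays E (best of 8, 5, 7, 6, 10); Column gets 0.
Column's induced payoffs are 6, 0, 4, 12, 0, so Column commits to S. Subgame-perfect outcome: (E, S) with payoffs (12, 12).

(E, S)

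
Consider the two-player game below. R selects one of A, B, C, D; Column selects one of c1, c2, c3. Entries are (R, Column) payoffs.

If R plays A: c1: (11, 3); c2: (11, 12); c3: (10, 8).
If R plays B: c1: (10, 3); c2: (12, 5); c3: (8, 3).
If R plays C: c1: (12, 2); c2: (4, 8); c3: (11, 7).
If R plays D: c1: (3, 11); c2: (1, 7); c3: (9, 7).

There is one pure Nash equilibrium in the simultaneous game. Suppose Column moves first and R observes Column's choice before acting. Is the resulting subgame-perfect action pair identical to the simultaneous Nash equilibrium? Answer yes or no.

no

R best-responds to each possible Column move:
- c1 → R plays C (best of 11, 10, 12, 3); Column gets 2.
- c2 → R plays B (best of 11, 12, 4, 1); Column gets 5.
- c3 → R plays C (best of 10, 8, 11, 9); Column gets 7.
Maximizing over 2, 5, 7, Column chooses c3. Subgame-perfect outcome: (C, c3) with payoffs (11, 7).
Under simultaneous play:
R's best replies: c1→C; c2→B; c3→C.
Column's best replies: A→c2; B→c2; C→c2; D→c1.
The unique mutual best reply is (B, c2), giving (12, 5).
Sequential outcome (C, c3) differs from the Nash profile (B, c2).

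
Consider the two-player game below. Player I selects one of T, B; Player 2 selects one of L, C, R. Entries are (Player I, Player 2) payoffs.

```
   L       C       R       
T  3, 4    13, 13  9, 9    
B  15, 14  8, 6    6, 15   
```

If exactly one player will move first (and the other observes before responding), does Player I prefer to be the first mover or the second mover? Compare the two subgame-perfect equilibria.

If Player I leads: Player 2's best replies are T→C, B→R; Player I's induced payoffs 13, 6; outcome (T, C), payoffs (13, 13).
If Player 2 leads: Player I's best replies are L→B, C→T, R→T; Player 2's induced payoffs 14, 13, 9; outcome (B, L), payoffs (15, 14).
Player I gets 13 moving first and 15 moving second, so Player I prefers to move second.

second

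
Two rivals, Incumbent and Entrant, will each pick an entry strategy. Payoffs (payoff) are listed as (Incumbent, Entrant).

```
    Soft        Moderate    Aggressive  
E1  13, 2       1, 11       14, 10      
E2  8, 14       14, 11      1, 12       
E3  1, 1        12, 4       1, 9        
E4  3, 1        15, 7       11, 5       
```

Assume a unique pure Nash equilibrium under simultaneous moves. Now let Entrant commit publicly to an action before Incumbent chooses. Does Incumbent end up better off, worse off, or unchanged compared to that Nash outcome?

worse off

Incumbent best-responds to each possible Entrant move:
- Soft: Incumbent compares 13, 8, 1, 3 and picks E1; Entrant would get 2.
- Moderate: Incumbent compares 1, 14, 12, 15 and picks E4; Entrant would get 7.
- Aggressive: Incumbent compares 14, 1, 1, 11 and picks E1; Entrant would get 10.
Maximizing over 2, 7, 10, Entrant chooses Aggressive. Subgame-perfect outcome: (E1, Aggressive) with payoffs (14, 10).
Under simultaneous play:
Incumbent's best replies: Soft→E1; Moderate→E4; Aggressive→E1.
Entrant's best replies: E1→Moderate; E2→Soft; E3→Aggressive; E4→Moderate.
Only (E4, Moderate) has each player best-responding; Nash payoffs (15, 7).
Incumbent earns 14 sequentially versus 15 at the Nash outcome: worse off.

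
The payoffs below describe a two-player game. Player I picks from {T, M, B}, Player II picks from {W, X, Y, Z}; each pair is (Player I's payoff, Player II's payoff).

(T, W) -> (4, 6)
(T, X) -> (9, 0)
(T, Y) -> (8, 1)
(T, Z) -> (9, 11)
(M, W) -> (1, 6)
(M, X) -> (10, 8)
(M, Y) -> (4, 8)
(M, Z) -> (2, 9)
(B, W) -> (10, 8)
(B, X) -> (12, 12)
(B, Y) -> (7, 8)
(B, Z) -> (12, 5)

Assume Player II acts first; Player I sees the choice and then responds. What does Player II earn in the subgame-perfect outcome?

12

Solve by backward induction (Player II leads).
- W → Player I plays B (best of 4, 1, 10); Player II gets 8.
- X → Player I plays B (best of 9, 10, 12); Player II gets 12.
- Y → Player I plays T (best of 8, 4, 7); Player II gets 1.
- Z → Player I plays B (best of 9, 2, 12); Player II gets 5.
Among 8, 12, 1, 5, the best is 12 at X. Subgame-perfect outcome: (B, X) with payoffs (12, 12).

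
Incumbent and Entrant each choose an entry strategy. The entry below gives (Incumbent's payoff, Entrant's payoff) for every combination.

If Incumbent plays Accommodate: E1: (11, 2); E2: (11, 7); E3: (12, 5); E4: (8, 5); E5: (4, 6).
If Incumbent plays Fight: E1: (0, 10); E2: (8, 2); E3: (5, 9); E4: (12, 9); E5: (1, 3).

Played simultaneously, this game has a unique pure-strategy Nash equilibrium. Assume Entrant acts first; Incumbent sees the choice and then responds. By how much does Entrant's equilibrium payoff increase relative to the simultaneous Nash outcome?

2

Work backward from Incumbent's decision.
- E1: BR = Accommodate, leader payoff 2.
- E2: BR = Accommodate, leader payoff 7.
- E3: BR = Accommodate, leader payoff 5.
- E4: BR = Fight, leader payoff 9.
- E5: BR = Accommodate, leader payoff 6.
Entrant's induced payoffs are 2, 7, 5, 9, 6, so Entrant commits to E4. Subgame-perfect outcome: (Fight, E4) with payoffs (12, 9).
Under simultaneous play:
Incumbent's best replies: E1→Accommodate; E2→Accommodate; E3→Accommodate; E4→Fight; E5→Accommodate.
Entrant's best replies: Accommodate→E2; Fight→E1.
Only (Accommodate, E2) has each player best-responding; Nash payoffs (11, 7).
Entrant's commitment gain: 9 − 7 = 2.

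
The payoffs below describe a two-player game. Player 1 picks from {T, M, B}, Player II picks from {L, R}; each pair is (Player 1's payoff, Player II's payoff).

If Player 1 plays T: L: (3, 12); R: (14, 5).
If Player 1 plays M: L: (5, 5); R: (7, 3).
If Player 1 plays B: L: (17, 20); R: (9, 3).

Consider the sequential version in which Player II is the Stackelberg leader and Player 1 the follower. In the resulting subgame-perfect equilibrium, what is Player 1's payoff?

17

Player 1 best-responds to each possible Player II move:
- L → Player 1 plays B (best of 3, 5, 17); Player II gets 20.
- R → Player 1 plays T (best of 14, 7, 9); Player II gets 5.
Maximizing over 20, 5, Player II chooses L. Subgame-perfect outcome: (B, L) with payoffs (17, 20).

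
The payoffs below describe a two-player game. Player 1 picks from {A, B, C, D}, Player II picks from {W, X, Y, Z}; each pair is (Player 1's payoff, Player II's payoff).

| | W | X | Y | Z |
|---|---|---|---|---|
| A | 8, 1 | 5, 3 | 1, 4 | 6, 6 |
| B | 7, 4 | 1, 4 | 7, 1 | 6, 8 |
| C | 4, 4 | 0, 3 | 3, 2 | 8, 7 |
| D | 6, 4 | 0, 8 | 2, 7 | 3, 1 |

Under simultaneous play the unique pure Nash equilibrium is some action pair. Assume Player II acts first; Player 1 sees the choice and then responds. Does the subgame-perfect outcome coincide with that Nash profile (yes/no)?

yes

Player 1 best-responds to each possible Player II move:
- W: Player 1 compares 8, 7, 4, 6 and picks A; Player II would get 1.
- X: Player 1 compares 5, 1, 0, 0 and picks A; Player II would get 3.
- Y: Player 1 compares 1, 7, 3, 2 and picks B; Player II would get 1.
- Z: Player 1 compares 6, 6, 8, 3 and picks C; Player II would get 7.
Among 1, 3, 1, 7, the best is 7 at Z. Subgame-perfect outcome: (C, Z) with payoffs (8, 7).
Now find the simultaneous Nash equilibrium.
Player 1's best replies: W→A; X→A; Y→B; Z→C.
Player II's best replies: A→Z; B→Z; C→Z; D→X.
The unique mutual best reply is (C, Z), giving (8, 7).
Sequential outcome (C, Z) coincides with the Nash profile (C, Z).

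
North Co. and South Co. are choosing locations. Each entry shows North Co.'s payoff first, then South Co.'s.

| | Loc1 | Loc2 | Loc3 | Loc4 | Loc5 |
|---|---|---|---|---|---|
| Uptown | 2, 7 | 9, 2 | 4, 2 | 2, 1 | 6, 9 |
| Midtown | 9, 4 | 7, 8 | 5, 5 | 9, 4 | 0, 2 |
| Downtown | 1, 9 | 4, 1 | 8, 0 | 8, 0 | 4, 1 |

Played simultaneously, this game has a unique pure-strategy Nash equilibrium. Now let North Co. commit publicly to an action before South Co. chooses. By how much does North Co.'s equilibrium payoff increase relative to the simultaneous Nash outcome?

1

Work backward from South Co.'s decision.
- Uptown → South Co. plays Loc5 (best of 7, 2, 2, 1, 9); North Co. gets 6.
- Midtown → South Co. plays Loc2 (best of 4, 8, 5, 4, 2); North Co. gets 7.
- Downtown → South Co. plays Loc1 (best of 9, 1, 0, 0, 1); North Co. gets 1.
North Co.'s induced payoffs are 6, 7, 1, so North Co. commits to Midtown. Subgame-perfect outcome: (Midtown, Loc2) with payoffs (7, 8).
Now find the simultaneous Nash equilibrium.
North Co.'s best replies: Loc1→Midtown; Loc2→Uptown; Loc3→Downtown; Loc4→Midtown; Loc5→Uptown.
South Co.'s best replies: Uptown→Loc5; Midtown→Loc2; Downtown→Loc1.
The unique mutual best reply is (Uptown, Loc5), giving (6, 9).
North Co.'s commitment gain: 7 − 6 = 1.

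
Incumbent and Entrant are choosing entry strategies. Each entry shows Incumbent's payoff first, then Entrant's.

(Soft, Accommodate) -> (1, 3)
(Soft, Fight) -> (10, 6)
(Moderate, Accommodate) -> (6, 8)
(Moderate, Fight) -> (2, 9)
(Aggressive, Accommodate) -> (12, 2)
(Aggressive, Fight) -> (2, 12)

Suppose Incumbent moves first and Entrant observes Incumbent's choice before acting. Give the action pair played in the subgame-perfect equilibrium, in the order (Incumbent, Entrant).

Solve by backward induction (Incumbent leads).
- Soft: BR = Fight, leader payoff 10.
- Moderate: BR = Fight, leader payoff 2.
- Aggressive: BR = Fight, leader payoff 2.
Among 10, 2, 2, the best is 10 at Soft. Subgame-perfect outcome: (Soft, Fight) with payoffs (10, 6).

(Soft, Fight)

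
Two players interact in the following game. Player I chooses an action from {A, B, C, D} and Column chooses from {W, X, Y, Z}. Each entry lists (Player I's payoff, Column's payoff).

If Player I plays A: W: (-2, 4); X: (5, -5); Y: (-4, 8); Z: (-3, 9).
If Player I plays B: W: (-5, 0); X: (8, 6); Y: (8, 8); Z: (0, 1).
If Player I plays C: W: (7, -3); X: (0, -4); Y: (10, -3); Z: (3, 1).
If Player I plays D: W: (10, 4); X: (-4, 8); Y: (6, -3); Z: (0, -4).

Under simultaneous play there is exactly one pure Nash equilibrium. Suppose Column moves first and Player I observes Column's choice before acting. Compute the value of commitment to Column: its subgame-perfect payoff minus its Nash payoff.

5

Solve by backward induction (Column leads).
- W: BR = D, leader payoff 4.
- X: BR = B, leader payoff 6.
- Y: BR = C, leader payoff -3.
- Z: BR = C, leader payoff 1.
Maximizing over 4, 6, -3, 1, Column chooses X. Subgame-perfect outcome: (B, X) with payoffs (8, 6).
Now find the simultaneous Nash equilibrium.
Player I's best replies: W→D; X→B; Y→C; Z→C.
Column's best replies: A→Z; B→Y; C→Z; D→X.
The unique mutual best reply is (C, Z), giving (3, 1).
Column's commitment gain: 6 − 1 = 5.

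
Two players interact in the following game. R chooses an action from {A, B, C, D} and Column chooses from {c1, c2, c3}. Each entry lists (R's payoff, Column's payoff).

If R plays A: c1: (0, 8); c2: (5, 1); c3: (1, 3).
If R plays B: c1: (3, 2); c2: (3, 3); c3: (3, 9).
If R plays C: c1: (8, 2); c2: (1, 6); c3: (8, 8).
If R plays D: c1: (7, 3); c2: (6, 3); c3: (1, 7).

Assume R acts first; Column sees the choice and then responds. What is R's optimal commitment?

C

Backward induction with R moving first.
- A: Column compares 8, 1, 3 and picks c1; R would get 0.
- B: Column compares 2, 3, 9 and picks c3; R would get 3.
- C: Column compares 2, 6, 8 and picks c3; R would get 8.
- D: Column compares 3, 3, 7 and picks c3; R would get 1.
Maximizing over 0, 3, 8, 1, R chooses C. Subgame-perfect outcome: (C, c3) with payoffs (8, 8).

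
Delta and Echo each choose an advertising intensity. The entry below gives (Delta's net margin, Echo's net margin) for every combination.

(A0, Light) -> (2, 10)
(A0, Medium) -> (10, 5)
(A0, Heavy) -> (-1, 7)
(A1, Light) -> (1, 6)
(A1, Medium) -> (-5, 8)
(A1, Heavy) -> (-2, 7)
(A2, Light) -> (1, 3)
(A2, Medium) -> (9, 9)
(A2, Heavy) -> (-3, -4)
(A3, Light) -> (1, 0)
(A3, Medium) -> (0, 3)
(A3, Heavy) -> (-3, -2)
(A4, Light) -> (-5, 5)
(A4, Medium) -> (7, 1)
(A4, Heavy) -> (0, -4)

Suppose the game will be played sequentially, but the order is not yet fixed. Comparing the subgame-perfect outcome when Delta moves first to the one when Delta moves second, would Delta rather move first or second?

If Delta leads: Echo's best replies are A0→Light, A1→Medium, A2→Medium, A3→Medium, A4→Light; Delta's induced payoffs 2, -5, 9, 0, -5; outcome (A2, Medium), payoffs (9, 9).
If Echo leads: Delta's best replies are Light→A0, Medium→A0, Heavy→A4; Echo's induced payoffs 10, 5, -4; outcome (A0, Light), payoffs (2, 10).
Delta gets 9 moving first and 2 moving second, so Delta prefers to move first.

first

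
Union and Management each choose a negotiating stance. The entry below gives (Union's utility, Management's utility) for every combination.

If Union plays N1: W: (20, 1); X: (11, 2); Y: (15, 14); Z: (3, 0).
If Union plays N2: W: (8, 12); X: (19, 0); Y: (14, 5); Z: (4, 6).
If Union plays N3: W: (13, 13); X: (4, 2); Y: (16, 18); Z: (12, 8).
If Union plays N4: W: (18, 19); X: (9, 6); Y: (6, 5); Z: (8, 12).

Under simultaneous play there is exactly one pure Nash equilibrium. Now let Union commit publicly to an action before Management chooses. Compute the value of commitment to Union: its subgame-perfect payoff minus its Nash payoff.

Management best-responds to each possible Union move:
- N1: Management compares 1, 2, 14, 0 and picks Y; Union would get 15.
- N2: Management compares 12, 0, 5, 6 and picks W; Union would get 8.
- N3: Management compares 13, 2, 18, 8 and picks Y; Union would get 16.
- N4: Management compares 19, 6, 5, 12 and picks W; Union would get 18.
Among 15, 8, 16, 18, the best is 18 at N4. Subgame-perfect outcome: (N4, W) with payoffs (18, 19).
For the simultaneous game, intersect best replies.
Union's best replies: W→N1; X→N2; Y→N3; Z→N3.
Management's best replies: N1→Y; N2→W; N3→Y; N4→W.
The unique mutual best reply is (N3, Y), giving (16, 18).
Union's commitment gain: 18 − 16 = 2.

2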